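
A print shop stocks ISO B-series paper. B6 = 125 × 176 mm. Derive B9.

B7: ⌊176/2⌋ × 125 = 88 × 125 mm
B8: ⌊125/2⌋ × 88 = 62 × 88 mm
B9: ⌊88/2⌋ × 62 = 44 × 62 mm

44 × 62 mm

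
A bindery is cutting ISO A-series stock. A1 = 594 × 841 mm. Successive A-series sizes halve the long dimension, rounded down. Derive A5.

A2: ⌊841/2⌋ × 594 = 420 × 594 mm
A3: ⌊594/2⌋ × 420 = 297 × 420 mm
A4: ⌊420/2⌋ × 297 = 210 × 297 mm
A5: ⌊297/2⌋ × 210 = 148 × 210 mm

148 × 210 mm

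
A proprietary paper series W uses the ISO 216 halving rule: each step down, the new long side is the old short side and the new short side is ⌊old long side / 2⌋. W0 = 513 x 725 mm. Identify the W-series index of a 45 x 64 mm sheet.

W7

W0: 513 × 725 mm
W1: 362 × 513 mm
W2: 256 × 362 mm
W3: 181 × 256 mm
W4: 128 × 181 mm
W5: 90 × 128 mm
W6: 64 × 90 mm
W7: 45 × 64 mm
W8: 32 × 45 mm
→ matches W7.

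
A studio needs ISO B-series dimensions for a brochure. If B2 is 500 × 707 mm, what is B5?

B3: ⌊707/2⌋ × 500 = 353 × 500 mm
B4: ⌊500/2⌋ × 353 = 250 × 353 mm
B5: ⌊353/2⌋ × 250 = 176 × 250 mm

176 × 250 mm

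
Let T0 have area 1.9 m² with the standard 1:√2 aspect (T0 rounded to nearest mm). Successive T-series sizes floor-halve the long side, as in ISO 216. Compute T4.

Let T0's short side be w mm. w · w√2 = 1.9 m² = 1,900,000 mm², so w ≈ 1159.1 mm and w√2 ≈ 1639.2 mm → T0 = 1159 × 1639 mm.
T1: ⌊1639/2⌋ × 1159 = 819 × 1159 mm
T2: ⌊1159/2⌋ × 819 = 579 × 819 mm
T3: ⌊819/2⌋ × 579 = 409 × 579 mm
T4: ⌊579/2⌋ × 409 = 289 × 409 mm

289 × 409 mm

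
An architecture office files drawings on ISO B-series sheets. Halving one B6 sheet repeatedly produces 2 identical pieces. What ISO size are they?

B7

2 = 2^1, so 1 halving step.
B6 → B7 → … → B7 after 1 step.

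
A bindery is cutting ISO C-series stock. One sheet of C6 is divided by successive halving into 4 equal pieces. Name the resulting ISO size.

C8

4 = 2^2, so 2 halving steps.
C6 → C7 → … → C8 after 2 steps.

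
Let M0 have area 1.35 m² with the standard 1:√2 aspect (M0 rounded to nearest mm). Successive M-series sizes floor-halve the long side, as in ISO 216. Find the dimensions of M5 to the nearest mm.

172 × 244 mm

Let M0's short side be w mm. w · w√2 = 1.35 m² = 1,350,000 mm², so w ≈ 977.0 mm and w√2 ≈ 1381.7 mm → M0 = 977 × 1382 mm.
M1: ⌊1382/2⌋ × 977 = 691 × 977 mm
M2: ⌊977/2⌋ × 691 = 488 × 691 mm
M3: ⌊691/2⌋ × 488 = 345 × 488 mm
M4: ⌊488/2⌋ × 345 = 244 × 345 mm
M5: ⌊345/2⌋ × 244 = 172 × 244 mm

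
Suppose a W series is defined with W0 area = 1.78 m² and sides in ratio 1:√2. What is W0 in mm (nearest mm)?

Let the short side be w mm. Then w · w√2 = 1.78 m² = 1,780,000 mm².
w² = 1,780,000/√2, so w ≈ 1121.9 mm; long side = w√2 ≈ 1586.6 mm.

1122 × 1587 mm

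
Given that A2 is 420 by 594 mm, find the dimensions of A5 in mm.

148 × 210 mm

A3: ⌊594/2⌋ × 420 = 297 × 420 mm
A4: ⌊420/2⌋ × 297 = 210 × 297 mm
A5: ⌊297/2⌋ × 210 = 148 × 210 mm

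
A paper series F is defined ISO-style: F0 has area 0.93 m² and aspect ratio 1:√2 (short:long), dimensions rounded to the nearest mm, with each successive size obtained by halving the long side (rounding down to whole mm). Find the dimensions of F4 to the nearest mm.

Let F0's short side be w mm. w · w√2 = 0.93 m² = 930,000 mm², so w ≈ 810.9 mm and w√2 ≈ 1146.8 mm → F0 = 811 × 1147 mm.
F1: ⌊1147/2⌋ × 811 = 573 × 811 mm
F2: ⌊811/2⌋ × 573 = 405 × 573 mm
F3: ⌊573/2⌋ × 405 = 286 × 405 mm
F4: ⌊405/2⌋ × 286 = 202 × 286 mm

202 × 286 mm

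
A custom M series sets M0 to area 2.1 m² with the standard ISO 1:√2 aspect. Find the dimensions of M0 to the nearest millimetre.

Let the short side be w mm. Then w · w√2 = 2.1 m² = 2,100,000 mm².
w² = 2,100,000/√2, so w ≈ 1218.6 mm; long side = w√2 ≈ 1723.3 mm.

1219 × 1723 mm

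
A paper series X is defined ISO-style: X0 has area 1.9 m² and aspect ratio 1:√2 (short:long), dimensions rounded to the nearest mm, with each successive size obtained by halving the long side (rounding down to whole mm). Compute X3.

409 × 579 mm

Let X0's short side be w mm. w · w√2 = 1.9 m² = 1,900,000 mm², so w ≈ 1159.1 mm and w√2 ≈ 1639.2 mm → X0 = 1159 × 1639 mm.
X1: ⌊1639/2⌋ × 1159 = 819 × 1159 mm
X2: ⌊1159/2⌋ × 819 = 579 × 819 mm
X3: ⌊819/2⌋ × 579 = 409 × 579 mm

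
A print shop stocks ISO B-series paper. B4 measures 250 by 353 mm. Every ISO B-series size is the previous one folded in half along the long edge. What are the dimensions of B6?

125 × 176 mm

B5: ⌊353/2⌋ × 250 = 176 × 250 mm
B6: ⌊250/2⌋ × 176 = 125 × 176 mm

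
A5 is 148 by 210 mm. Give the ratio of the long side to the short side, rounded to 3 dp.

1.419

210 / 148 = 1.419
ISO 216 targets √2 ≈ 1.414; the +0.005 deviation is from mm rounding.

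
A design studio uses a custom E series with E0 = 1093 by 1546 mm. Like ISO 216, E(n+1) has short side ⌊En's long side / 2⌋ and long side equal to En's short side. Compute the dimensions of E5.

E1: ⌊1546/2⌋ × 1093 = 773 × 1093 mm
E2: ⌊1093/2⌋ × 773 = 546 × 773 mm
E3: ⌊773/2⌋ × 546 = 386 × 546 mm
E4: ⌊546/2⌋ × 386 = 273 × 386 mm
E5: ⌊386/2⌋ × 273 = 193 × 273 mm

193 × 273 mm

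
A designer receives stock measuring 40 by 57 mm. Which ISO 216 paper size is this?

Aspect ratio 57/40 ≈ 1.425 — close to the ISO √2 ≈ 1.414.
In the C-series (envelope sizes, between A and B): C9 = 40 × 57 mm.

C9 (40 × 57 mm)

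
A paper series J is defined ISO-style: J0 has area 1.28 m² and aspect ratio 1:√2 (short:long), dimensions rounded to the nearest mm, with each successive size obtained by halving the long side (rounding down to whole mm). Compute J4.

237 × 336 mm

Let J0's short side be w mm. w · w√2 = 1.28 m² = 1,280,000 mm², so w ≈ 951.4 mm and w√2 ≈ 1345.4 mm → J0 = 951 × 1345 mm.
J1: ⌊1345/2⌋ × 951 = 672 × 951 mm
J2: ⌊951/2⌋ × 672 = 475 × 672 mm
J3: ⌊672/2⌋ × 475 = 336 × 475 mm
J4: ⌊475/2⌋ × 336 = 237 × 336 mm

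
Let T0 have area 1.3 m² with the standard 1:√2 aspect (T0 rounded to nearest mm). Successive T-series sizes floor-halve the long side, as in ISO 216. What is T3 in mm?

Let T0's short side be w mm. w · w√2 = 1.3 m² = 1,300,000 mm², so w ≈ 958.8 mm and w√2 ≈ 1355.9 mm → T0 = 959 × 1356 mm.
T1: ⌊1356/2⌋ × 959 = 678 × 959 mm
T2: ⌊959/2⌋ × 678 = 479 × 678 mm
T3: ⌊678/2⌋ × 479 = 339 × 479 mm

339 × 479 mm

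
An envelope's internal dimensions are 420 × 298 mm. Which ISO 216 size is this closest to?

A3 (297 × 420 mm)

Aspect ratio 420/298 ≈ 1.409 — close to the ISO √2 ≈ 1.414.
In the A-series (A0 area = 1 m²): A3 = 297 × 420 mm.
Off by 1 mm total — nearest standard size.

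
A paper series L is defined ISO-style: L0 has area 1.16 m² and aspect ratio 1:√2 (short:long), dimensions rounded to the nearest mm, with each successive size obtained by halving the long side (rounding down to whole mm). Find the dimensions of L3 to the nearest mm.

Let L0's short side be w mm. w · w√2 = 1.16 m² = 1,160,000 mm², so w ≈ 905.7 mm and w√2 ≈ 1280.8 mm → L0 = 906 × 1281 mm.
L1: ⌊1281/2⌋ × 906 = 640 × 906 mm
L2: ⌊906/2⌋ × 640 = 453 × 640 mm
L3: ⌊640/2⌋ × 453 = 320 × 453 mm

320 × 453 mm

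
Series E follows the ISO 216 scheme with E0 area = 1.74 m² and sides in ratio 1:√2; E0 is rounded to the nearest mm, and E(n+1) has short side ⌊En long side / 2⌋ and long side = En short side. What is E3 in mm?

Let E0's short side be w mm. w · w√2 = 1.74 m² = 1,740,000 mm², so w ≈ 1109.2 mm and w√2 ≈ 1568.7 mm → E0 = 1109 × 1569 mm.
E1: ⌊1569/2⌋ × 1109 = 784 × 1109 mm
E2: ⌊1109/2⌋ × 784 = 554 × 784 mm
E3: ⌊784/2⌋ × 554 = 392 × 554 mm

392 × 554 mm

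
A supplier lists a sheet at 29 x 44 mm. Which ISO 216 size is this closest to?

B10 (31 × 44 mm)

Aspect ratio 44/29 ≈ 1.517 (ISO target is √2 ≈ 1.414).
In the B-series (B0 = 1000 × 1414 mm): B10 = 31 × 44 mm.
Off by 2 mm total — nearest standard size.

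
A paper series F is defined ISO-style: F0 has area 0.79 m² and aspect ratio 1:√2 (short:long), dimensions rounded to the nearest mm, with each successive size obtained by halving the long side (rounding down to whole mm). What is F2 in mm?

373 × 528 mm

Let F0's short side be w mm. w · w√2 = 0.79 m² = 790,000 mm², so w ≈ 747.4 mm and w√2 ≈ 1057.0 mm → F0 = 747 × 1057 mm.
F1: ⌊1057/2⌋ × 747 = 528 × 747 mm
F2: ⌊747/2⌋ × 528 = 373 × 528 mm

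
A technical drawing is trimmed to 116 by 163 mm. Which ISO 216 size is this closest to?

C6 (114 × 162 mm)

Aspect ratio 163/116 ≈ 1.405 — close to the ISO √2 ≈ 1.414.
In the C-series (envelope sizes, between A and B): C6 = 114 × 162 mm.
Off by 3 mm total — nearest standard size.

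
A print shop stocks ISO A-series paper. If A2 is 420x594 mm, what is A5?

A3: ⌊594/2⌋ × 420 = 297 × 420 mm
A4: ⌊420/2⌋ × 297 = 210 × 297 mm
A5: ⌊297/2⌋ × 210 = 148 × 210 mm

148 × 210 mm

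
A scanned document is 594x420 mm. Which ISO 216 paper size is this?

A2 (420 × 594 mm)

Aspect ratio 594/420 ≈ 1.414 — close to the ISO √2 ≈ 1.414.
In the A-series (A0 area = 1 m²): A2 = 420 × 594 mm.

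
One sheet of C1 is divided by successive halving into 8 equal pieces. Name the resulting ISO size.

8 = 2^3, so 3 halving steps.
C1 → C2 → … → C4 after 3 steps.

C4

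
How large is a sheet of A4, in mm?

210 × 297 mm

A0 = 841 × 1189 mm (A0 has area 1 m², aspect 1:√2).
A1: ⌊1189/2⌋ × 841 = 594 × 841 mm
A2: ⌊841/2⌋ × 594 = 420 × 594 mm
A3: ⌊594/2⌋ × 420 = 297 × 420 mm
A4: ⌊420/2⌋ × 297 = 210 × 297 mm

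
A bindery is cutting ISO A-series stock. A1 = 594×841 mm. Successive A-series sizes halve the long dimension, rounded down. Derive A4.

A2: ⌊841/2⌋ × 594 = 420 × 594 mm
A3: ⌊594/2⌋ × 420 = 297 × 420 mm
A4: ⌊420/2⌋ × 297 = 210 × 297 mm

210 × 297 mm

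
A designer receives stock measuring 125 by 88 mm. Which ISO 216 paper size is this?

B7 (88 × 125 mm)

Aspect ratio 125/88 ≈ 1.420 — close to the ISO √2 ≈ 1.414.
In the B-series (B0 = 1000 × 1414 mm): B7 = 88 × 125 mm.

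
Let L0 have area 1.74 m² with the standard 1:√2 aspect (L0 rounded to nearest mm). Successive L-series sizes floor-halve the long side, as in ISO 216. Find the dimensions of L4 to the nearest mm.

Let L0's short side be w mm. w · w√2 = 1.74 m² = 1,740,000 mm², so w ≈ 1109.2 mm and w√2 ≈ 1568.7 mm → L0 = 1109 × 1569 mm.
L1: ⌊1569/2⌋ × 1109 = 784 × 1109 mm
L2: ⌊1109/2⌋ × 784 = 554 × 784 mm
L3: ⌊784/2⌋ × 554 = 392 × 554 mm
L4: ⌊554/2⌋ × 392 = 277 × 392 mm

277 × 392 mm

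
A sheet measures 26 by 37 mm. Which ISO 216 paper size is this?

Aspect ratio 37/26 ≈ 1.423 — close to the ISO √2 ≈ 1.414.
In the A-series (A0 area = 1 m²): A10 = 26 × 37 mm.

A10 (26 × 37 mm)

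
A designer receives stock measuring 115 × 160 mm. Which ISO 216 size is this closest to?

C6 (114 × 162 mm)

Aspect ratio 160/115 ≈ 1.391 (ISO target is √2 ≈ 1.414).
In the C-series (envelope sizes, between A and B): C6 = 114 × 162 mm.
Off by 3 mm total — nearest standard size.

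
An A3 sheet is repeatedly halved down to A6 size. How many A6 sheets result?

8

A3 = 297 × 420 mm; A6 = 105 × 148 mm.
Each halving step doubles the count; 3 steps from A3 to A6.
2^3 = 8.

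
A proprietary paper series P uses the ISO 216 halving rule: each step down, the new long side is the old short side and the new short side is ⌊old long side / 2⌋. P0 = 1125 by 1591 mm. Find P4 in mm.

P1: ⌊1591/2⌋ × 1125 = 795 × 1125 mm
P2: ⌊1125/2⌋ × 795 = 562 × 795 mm
P3: ⌊795/2⌋ × 562 = 397 × 562 mm
P4: ⌊562/2⌋ × 397 = 281 × 397 mm

281 × 397 mm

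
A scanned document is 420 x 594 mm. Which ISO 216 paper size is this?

A2 (420 × 594 mm)

Aspect ratio 594/420 ≈ 1.414 — close to the ISO √2 ≈ 1.414.
In the A-series (A0 area = 1 m²): A2 = 420 × 594 mm.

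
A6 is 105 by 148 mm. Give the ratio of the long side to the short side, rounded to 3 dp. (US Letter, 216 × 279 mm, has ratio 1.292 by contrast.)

148 / 105 = 1.410
ISO 216 targets √2 ≈ 1.414; the -0.005 deviation is from mm rounding.

1.410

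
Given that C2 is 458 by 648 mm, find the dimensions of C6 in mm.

C3: ⌊648/2⌋ × 458 = 324 × 458 mm
C4: ⌊458/2⌋ × 324 = 229 × 324 mm
C5: ⌊324/2⌋ × 229 = 162 × 229 mm
C6: ⌊229/2⌋ × 162 = 114 × 162 mm

114 × 162 mm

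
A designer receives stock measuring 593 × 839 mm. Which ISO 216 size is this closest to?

Aspect ratio 839/593 ≈ 1.415 — close to the ISO √2 ≈ 1.414.
In the A-series (A0 area = 1 m²): A1 = 594 × 841 mm.
Off by 3 mm total — nearest standard size.

A1 (594 × 841 mm)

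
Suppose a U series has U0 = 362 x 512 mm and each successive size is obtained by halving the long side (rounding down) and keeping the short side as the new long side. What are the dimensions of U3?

U1: ⌊512/2⌋ × 362 = 256 × 362 mm
U2: ⌊362/2⌋ × 256 = 181 × 256 mm
U3: ⌊256/2⌋ × 181 = 128 × 181 mm

128 × 181 mm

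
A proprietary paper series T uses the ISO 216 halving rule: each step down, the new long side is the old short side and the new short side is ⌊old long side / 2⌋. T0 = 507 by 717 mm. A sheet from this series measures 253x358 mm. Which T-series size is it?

T2

T0: 507 × 717 mm
T1: 358 × 507 mm
T2: 253 × 358 mm
T3: 179 × 253 mm
→ matches T2.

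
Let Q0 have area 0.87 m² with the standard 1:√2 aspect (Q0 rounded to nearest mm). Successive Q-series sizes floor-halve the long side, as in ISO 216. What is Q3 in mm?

277 × 392 mm

Let Q0's short side be w mm. w · w√2 = 0.87 m² = 870,000 mm², so w ≈ 784.3 mm and w√2 ≈ 1109.2 mm → Q0 = 784 × 1109 mm.
Q1: ⌊1109/2⌋ × 784 = 554 × 784 mm
Q2: ⌊784/2⌋ × 554 = 392 × 554 mm
Q3: ⌊554/2⌋ × 392 = 277 × 392 mm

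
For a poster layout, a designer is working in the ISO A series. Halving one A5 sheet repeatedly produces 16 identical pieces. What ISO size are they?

16 = 2^4, so 4 halving steps.
A5 → A6 → … → A9 after 4 steps.

A9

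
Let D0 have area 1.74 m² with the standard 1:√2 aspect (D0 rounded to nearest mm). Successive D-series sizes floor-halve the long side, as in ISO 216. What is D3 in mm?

Let D0's short side be w mm. w · w√2 = 1.74 m² = 1,740,000 mm², so w ≈ 1109.2 mm and w√2 ≈ 1568.7 mm → D0 = 1109 × 1569 mm.
D1: ⌊1569/2⌋ × 1109 = 784 × 1109 mm
D2: ⌊1109/2⌋ × 784 = 554 × 784 mm
D3: ⌊784/2⌋ × 554 = 392 × 554 mm

392 × 554 mm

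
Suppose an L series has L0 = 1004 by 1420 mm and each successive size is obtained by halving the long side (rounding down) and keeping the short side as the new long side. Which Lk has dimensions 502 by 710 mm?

L0: 1004 × 1420 mm
L1: 710 × 1004 mm
L2: 502 × 710 mm
L3: 355 × 502 mm
→ matches L2.

L2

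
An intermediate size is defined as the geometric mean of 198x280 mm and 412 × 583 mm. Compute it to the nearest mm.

Short side: √(198 · 412) = √81576 ≈ 285.6 → 286 mm
Long side: √(280 · 583) = √163240 ≈ 404.0 → 404 mm

286 × 404 mm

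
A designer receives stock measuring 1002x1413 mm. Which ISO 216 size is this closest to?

Aspect ratio 1413/1002 ≈ 1.410 — close to the ISO √2 ≈ 1.414.
In the B-series (B0 = 1000 × 1414 mm): B0 = 1000 × 1414 mm.
Off by 3 mm total — nearest standard size.

B0 (1000 × 1414 mm)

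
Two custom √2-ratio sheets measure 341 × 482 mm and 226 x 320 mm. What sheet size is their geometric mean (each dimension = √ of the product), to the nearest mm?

278 × 393 mm

Short side: √(341 · 226) = √77066 ≈ 277.6 → 278 mm
Long side: √(482 · 320) = √154240 ≈ 392.7 → 393 mm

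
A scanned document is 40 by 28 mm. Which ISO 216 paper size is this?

C10 (28 × 40 mm)

Aspect ratio 40/28 ≈ 1.429 — close to the ISO √2 ≈ 1.414.
In the C-series (envelope sizes, between A and B): C10 = 28 × 40 mm.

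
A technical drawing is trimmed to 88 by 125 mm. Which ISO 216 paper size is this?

B7 (88 × 125 mm)

Aspect ratio 125/88 ≈ 1.420 — close to the ISO √2 ≈ 1.414.
In the B-series (B0 = 1000 × 1414 mm): B7 = 88 × 125 mm.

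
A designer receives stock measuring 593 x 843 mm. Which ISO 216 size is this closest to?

A1 (594 × 841 mm)

Aspect ratio 843/593 ≈ 1.422 — close to the ISO √2 ≈ 1.414.
In the A-series (A0 area = 1 m²): A1 = 594 × 841 mm.
Off by 3 mm total — nearest standard size.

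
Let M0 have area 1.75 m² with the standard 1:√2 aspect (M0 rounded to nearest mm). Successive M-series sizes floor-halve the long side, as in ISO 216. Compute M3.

393 × 556 mm

Let M0's short side be w mm. w · w√2 = 1.75 m² = 1,750,000 mm², so w ≈ 1112.4 mm and w√2 ≈ 1573.2 mm → M0 = 1112 × 1573 mm.
M1: ⌊1573/2⌋ × 1112 = 786 × 1112 mm
M2: ⌊1112/2⌋ × 786 = 556 × 786 mm
M3: ⌊786/2⌋ × 556 = 393 × 556 mm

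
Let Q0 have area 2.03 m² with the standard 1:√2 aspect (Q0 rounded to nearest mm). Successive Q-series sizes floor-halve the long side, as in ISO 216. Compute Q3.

Let Q0's short side be w mm. w · w√2 = 2.03 m² = 2,030,000 mm², so w ≈ 1198.1 mm and w√2 ≈ 1694.4 mm → Q0 = 1198 × 1694 mm.
Q1: ⌊1694/2⌋ × 1198 = 847 × 1198 mm
Q2: ⌊1198/2⌋ × 847 = 599 × 847 mm
Q3: ⌊847/2⌋ × 599 = 423 × 599 mm

423 × 599 mm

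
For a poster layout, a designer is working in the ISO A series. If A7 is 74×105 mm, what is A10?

26 × 37 mm

A8: ⌊105/2⌋ × 74 = 52 × 74 mm
A9: ⌊74/2⌋ × 52 = 37 × 52 mm
A10: ⌊52/2⌋ × 37 = 26 × 37 mm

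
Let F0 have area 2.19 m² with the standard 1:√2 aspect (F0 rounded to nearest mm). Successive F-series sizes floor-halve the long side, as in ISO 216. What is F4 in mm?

311 × 440 mm

Let F0's short side be w mm. w · w√2 = 2.19 m² = 2,190,000 mm², so w ≈ 1244.4 mm and w√2 ≈ 1759.9 mm → F0 = 1244 × 1760 mm.
F1: ⌊1760/2⌋ × 1244 = 880 × 1244 mm
F2: ⌊1244/2⌋ × 880 = 622 × 880 mm
F3: ⌊880/2⌋ × 622 = 440 × 622 mm
F4: ⌊622/2⌋ × 440 = 311 × 440 mm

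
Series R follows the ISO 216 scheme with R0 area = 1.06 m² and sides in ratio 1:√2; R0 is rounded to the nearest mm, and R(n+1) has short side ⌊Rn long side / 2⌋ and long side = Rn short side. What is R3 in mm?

Let R0's short side be w mm. w · w√2 = 1.06 m² = 1,060,000 mm², so w ≈ 865.8 mm and w√2 ≈ 1224.4 mm → R0 = 866 × 1224 mm.
R1: ⌊1224/2⌋ × 866 = 612 × 866 mm
R2: ⌊866/2⌋ × 612 = 433 × 612 mm
R3: ⌊612/2⌋ × 433 = 306 × 433 mm

306 × 433 mm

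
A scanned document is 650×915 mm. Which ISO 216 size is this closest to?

C1 (648 × 917 mm)

Aspect ratio 915/650 ≈ 1.408 — close to the ISO √2 ≈ 1.414.
In the C-series (envelope sizes, between A and B): C1 = 648 × 917 mm.
Off by 4 mm total — nearest standard size.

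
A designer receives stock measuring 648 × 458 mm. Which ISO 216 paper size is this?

C2 (458 × 648 mm)

Aspect ratio 648/458 ≈ 1.415 — close to the ISO √2 ≈ 1.414.
In the C-series (envelope sizes, between A and B): C2 = 458 × 648 mm.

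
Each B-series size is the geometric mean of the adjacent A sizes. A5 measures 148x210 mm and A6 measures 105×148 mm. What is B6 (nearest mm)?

125 × 176 mm

Short side: √(148 · 105) = √15540 ≈ 124.7 → 125 mm
Long side: √(210 · 148) = √31080 ≈ 176.3 → 176 mm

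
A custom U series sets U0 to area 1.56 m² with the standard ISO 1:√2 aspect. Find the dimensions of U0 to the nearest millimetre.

Let the short side be w mm. Then w · w√2 = 1.56 m² = 1,560,000 mm².
w² = 1,560,000/√2, so w ≈ 1050.3 mm; long side = w√2 ≈ 1485.3 mm.

1050 × 1485 mm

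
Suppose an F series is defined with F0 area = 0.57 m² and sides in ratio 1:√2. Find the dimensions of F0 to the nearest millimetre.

Let the short side be w mm. Then w · w√2 = 0.57 m² = 570,000 mm².
w² = 570,000/√2, so w ≈ 634.9 mm; long side = w√2 ≈ 897.8 mm.

635 × 898 mm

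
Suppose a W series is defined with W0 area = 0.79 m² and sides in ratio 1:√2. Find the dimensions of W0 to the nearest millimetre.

Let the short side be w mm. Then w · w√2 = 0.79 m² = 790,000 mm².
w² = 790,000/√2, so w ≈ 747.4 mm; long side = w√2 ≈ 1057.0 mm.

747 × 1057 mm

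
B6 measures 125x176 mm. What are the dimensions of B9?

44 × 62 mm

B7: ⌊176/2⌋ × 125 = 88 × 125 mm
B8: ⌊125/2⌋ × 88 = 62 × 88 mm
B9: ⌊88/2⌋ × 62 = 44 × 62 mm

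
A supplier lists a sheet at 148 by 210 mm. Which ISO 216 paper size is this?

Aspect ratio 210/148 ≈ 1.419 — close to the ISO √2 ≈ 1.414.
In the A-series (A0 area = 1 m²): A5 = 148 × 210 mm.

A5 (148 × 210 mm)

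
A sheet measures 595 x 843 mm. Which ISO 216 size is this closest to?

Aspect ratio 843/595 ≈ 1.417 — close to the ISO √2 ≈ 1.414.
In the A-series (A0 area = 1 m²): A1 = 594 × 841 mm.
Off by 3 mm total — nearest standard size.

A1 (594 × 841 mm)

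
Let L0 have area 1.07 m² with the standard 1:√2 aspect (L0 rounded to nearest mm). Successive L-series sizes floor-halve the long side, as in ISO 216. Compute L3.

Let L0's short side be w mm. w · w√2 = 1.07 m² = 1,070,000 mm², so w ≈ 869.8 mm and w√2 ≈ 1230.1 mm → L0 = 870 × 1230 mm.
L1: ⌊1230/2⌋ × 870 = 615 × 870 mm
L2: ⌊870/2⌋ × 615 = 435 × 615 mm
L3: ⌊615/2⌋ × 435 = 307 × 435 mm

307 × 435 mm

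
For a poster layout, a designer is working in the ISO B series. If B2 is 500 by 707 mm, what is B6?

B3: ⌊707/2⌋ × 500 = 353 × 500 mm
B4: ⌊500/2⌋ × 353 = 250 × 353 mm
B5: ⌊353/2⌋ × 250 = 176 × 250 mm
B6: ⌊250/2⌋ × 176 = 125 × 176 mm

125 × 176 mm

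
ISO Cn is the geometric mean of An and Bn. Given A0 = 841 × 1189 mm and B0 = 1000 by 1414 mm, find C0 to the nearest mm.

917 × 1297 mm

Short side: √(841 · 1000) = √841000 ≈ 917.1 → 917 mm
Long side: √(1189 · 1414) = √1681246 ≈ 1296.6 → 1297 mm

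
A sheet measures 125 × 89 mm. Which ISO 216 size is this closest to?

Aspect ratio 125/89 ≈ 1.404 — close to the ISO √2 ≈ 1.414.
In the B-series (B0 = 1000 × 1414 mm): B7 = 88 × 125 mm.
Off by 1 mm total — nearest standard size.

B7 (88 × 125 mm)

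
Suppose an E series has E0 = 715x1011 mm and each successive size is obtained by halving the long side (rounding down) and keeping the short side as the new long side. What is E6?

89 × 126 mm

E1: ⌊1011/2⌋ × 715 = 505 × 715 mm
E2: ⌊715/2⌋ × 505 = 357 × 505 mm
E3: ⌊505/2⌋ × 357 = 252 × 357 mm
E4: ⌊357/2⌋ × 252 = 178 × 252 mm
E5: ⌊252/2⌋ × 178 = 126 × 178 mm
E6: ⌊178/2⌋ × 126 = 89 × 126 mm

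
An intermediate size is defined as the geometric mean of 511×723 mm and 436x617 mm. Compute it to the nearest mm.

472 × 668 mm

Short side: √(511 · 436) = √222796 ≈ 472.0 → 472 mm
Long side: √(723 · 617) = √446091 ≈ 667.9 → 668 mm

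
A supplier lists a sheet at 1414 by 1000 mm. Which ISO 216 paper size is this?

Aspect ratio 1414/1000 ≈ 1.414 — close to the ISO √2 ≈ 1.414.
In the B-series (B0 = 1000 × 1414 mm): B0 = 1000 × 1414 mm.

B0 (1000 × 1414 mm)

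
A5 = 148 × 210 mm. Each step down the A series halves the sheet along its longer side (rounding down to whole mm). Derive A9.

A6: ⌊210/2⌋ × 148 = 105 × 148 mm
A7: ⌊148/2⌋ × 105 = 74 × 105 mm
A8: ⌊105/2⌋ × 74 = 52 × 74 mm
A9: ⌊74/2⌋ × 52 = 37 × 52 mm

37 × 52 mm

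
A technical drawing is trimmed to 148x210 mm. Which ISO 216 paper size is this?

A5 (148 × 210 mm)

Aspect ratio 210/148 ≈ 1.419 — close to the ISO √2 ≈ 1.414.
In the A-series (A0 area = 1 m²): A5 = 148 × 210 mm.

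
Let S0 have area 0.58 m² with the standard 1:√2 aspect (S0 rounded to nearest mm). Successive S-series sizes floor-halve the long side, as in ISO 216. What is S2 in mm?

320 × 453 mm

Let S0's short side be w mm. w · w√2 = 0.58 m² = 580,000 mm², so w ≈ 640.4 mm and w√2 ≈ 905.7 mm → S0 = 640 × 906 mm.
S1: ⌊906/2⌋ × 640 = 453 × 640 mm
S2: ⌊640/2⌋ × 453 = 320 × 453 mm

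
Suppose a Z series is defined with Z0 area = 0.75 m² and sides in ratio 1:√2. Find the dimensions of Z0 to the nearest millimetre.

Let the short side be w mm. Then w · w√2 = 0.75 m² = 750,000 mm².
w² = 750,000/√2, so w ≈ 728.2 mm; long side = w√2 ≈ 1029.9 mm.

728 × 1030 mm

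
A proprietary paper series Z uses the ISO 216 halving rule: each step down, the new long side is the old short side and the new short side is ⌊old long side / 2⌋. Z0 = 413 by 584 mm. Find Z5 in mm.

73 × 103 mm

Z1: ⌊584/2⌋ × 413 = 292 × 413 mm
Z2: ⌊413/2⌋ × 292 = 206 × 292 mm
Z3: ⌊292/2⌋ × 206 = 146 × 206 mm
Z4: ⌊206/2⌋ × 146 = 103 × 146 mm
Z5: ⌊146/2⌋ × 103 = 73 × 103 mm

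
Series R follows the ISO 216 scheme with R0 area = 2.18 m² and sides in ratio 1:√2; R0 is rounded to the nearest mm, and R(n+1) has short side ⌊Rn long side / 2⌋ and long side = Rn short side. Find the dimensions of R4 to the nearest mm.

310 × 439 mm

Let R0's short side be w mm. w · w√2 = 2.18 m² = 2,180,000 mm², so w ≈ 1241.6 mm and w√2 ≈ 1755.8 mm → R0 = 1242 × 1756 mm.
R1: ⌊1756/2⌋ × 1242 = 878 × 1242 mm
R2: ⌊1242/2⌋ × 878 = 621 × 878 mm
R3: ⌊878/2⌋ × 621 = 439 × 621 mm
R4: ⌊621/2⌋ × 439 = 310 × 439 mm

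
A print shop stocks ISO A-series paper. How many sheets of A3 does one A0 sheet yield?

Each ISO step halves the sheet: 1 × A0 → 2 × A1 → 4 × A2 → 8 × A3
From A0 to A3 is 3 halving steps: 2^3 = 8.

8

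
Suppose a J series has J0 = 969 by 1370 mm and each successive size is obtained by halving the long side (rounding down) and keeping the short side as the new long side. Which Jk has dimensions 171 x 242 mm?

J0: 969 × 1370 mm
J1: 685 × 969 mm
J2: 484 × 685 mm
J3: 342 × 484 mm
J4: 242 × 342 mm
J5: 171 × 242 mm
J6: 121 × 171 mm
→ matches J5.

J5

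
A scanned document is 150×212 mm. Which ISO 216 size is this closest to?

Aspect ratio 212/150 ≈ 1.413 — close to the ISO √2 ≈ 1.414.
In the A-series (A0 area = 1 m²): A5 = 148 × 210 mm.
Off by 4 mm total — nearest standard size.

A5 (148 × 210 mm)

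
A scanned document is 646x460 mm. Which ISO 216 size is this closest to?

Aspect ratio 646/460 ≈ 1.404 — close to the ISO √2 ≈ 1.414.
In the C-series (envelope sizes, between A and B): C2 = 458 × 648 mm.
Off by 4 mm total — nearest standard size.

C2 (458 × 648 mm)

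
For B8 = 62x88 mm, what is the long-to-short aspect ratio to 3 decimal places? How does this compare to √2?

1.419

88 / 62 = 1.419
ISO 216 targets √2 ≈ 1.414; the +0.005 deviation is from mm rounding.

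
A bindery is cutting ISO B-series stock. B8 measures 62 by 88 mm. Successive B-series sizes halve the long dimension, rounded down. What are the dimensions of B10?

31 × 44 mm

B9: ⌊88/2⌋ × 62 = 44 × 62 mm
B10: ⌊62/2⌋ × 44 = 31 × 44 mm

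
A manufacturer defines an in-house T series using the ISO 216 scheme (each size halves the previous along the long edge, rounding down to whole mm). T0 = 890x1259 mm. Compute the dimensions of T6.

T1: ⌊1259/2⌋ × 890 = 629 × 890 mm
T2: ⌊890/2⌋ × 629 = 445 × 629 mm
T3: ⌊629/2⌋ × 445 = 314 × 445 mm
T4: ⌊445/2⌋ × 314 = 222 × 314 mm
T5: ⌊314/2⌋ × 222 = 157 × 222 mm
T6: ⌊222/2⌋ × 157 = 111 × 157 mm

111 × 157 mm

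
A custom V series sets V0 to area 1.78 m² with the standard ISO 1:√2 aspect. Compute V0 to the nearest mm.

Let the short side be w mm. Then w · w√2 = 1.78 m² = 1,780,000 mm².
w² = 1,780,000/√2, so w ≈ 1121.9 mm; long side = w√2 ≈ 1586.6 mm.

1122 × 1587 mm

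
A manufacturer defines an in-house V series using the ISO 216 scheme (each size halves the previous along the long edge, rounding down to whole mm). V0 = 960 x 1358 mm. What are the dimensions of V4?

240 × 339 mm

V1: ⌊1358/2⌋ × 960 = 679 × 960 mm
V2: ⌊960/2⌋ × 679 = 480 × 679 mm
V3: ⌊679/2⌋ × 480 = 339 × 480 mm
V4: ⌊480/2⌋ × 339 = 240 × 339 mm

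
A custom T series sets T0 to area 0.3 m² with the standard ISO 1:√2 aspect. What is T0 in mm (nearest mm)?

Let the short side be w mm. Then w · w√2 = 0.3 m² = 300,000 mm².
w² = 300,000/√2, so w ≈ 460.6 mm; long side = w√2 ≈ 651.4 mm.

461 × 651 mm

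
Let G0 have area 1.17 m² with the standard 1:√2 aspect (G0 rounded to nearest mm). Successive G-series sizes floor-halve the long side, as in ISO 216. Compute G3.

321 × 455 mm

Let G0's short side be w mm. w · w√2 = 1.17 m² = 1,170,000 mm², so w ≈ 909.6 mm and w√2 ≈ 1286.3 mm → G0 = 910 × 1286 mm.
G1: ⌊1286/2⌋ × 910 = 643 × 910 mm
G2: ⌊910/2⌋ × 643 = 455 × 643 mm
G3: ⌊643/2⌋ × 455 = 321 × 455 mm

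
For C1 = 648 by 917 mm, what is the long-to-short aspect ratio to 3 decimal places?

917 / 648 = 1.415
Matches √2 ≈ 1.414 — the ISO 216 defining ratio.

1.415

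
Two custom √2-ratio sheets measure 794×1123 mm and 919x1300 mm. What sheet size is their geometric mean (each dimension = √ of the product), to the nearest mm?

854 × 1208 mm

Short side: √(794 · 919) = √729686 ≈ 854.2 → 854 mm
Long side: √(1123 · 1300) = √1459900 ≈ 1208.3 → 1208 mm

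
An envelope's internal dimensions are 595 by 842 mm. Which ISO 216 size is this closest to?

A1 (594 × 841 mm)

Aspect ratio 842/595 ≈ 1.415 — close to the ISO √2 ≈ 1.414.
In the A-series (A0 area = 1 m²): A1 = 594 × 841 mm.
Off by 2 mm total — nearest standard size.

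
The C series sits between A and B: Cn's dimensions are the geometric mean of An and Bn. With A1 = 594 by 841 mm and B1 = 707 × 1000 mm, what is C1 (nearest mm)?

648 × 917 mm

Short side: √(594 · 707) = √419958 ≈ 648.0 → 648 mm
Long side: √(841 · 1000) = √841000 ≈ 917.1 → 917 mm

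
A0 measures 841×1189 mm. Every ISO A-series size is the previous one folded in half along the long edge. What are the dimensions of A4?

A1: ⌊1189/2⌋ × 841 = 594 × 841 mm
A2: ⌊841/2⌋ × 594 = 420 × 594 mm
A3: ⌊594/2⌋ × 420 = 297 × 420 mm
A4: ⌊420/2⌋ × 297 = 210 × 297 mm

210 × 297 mm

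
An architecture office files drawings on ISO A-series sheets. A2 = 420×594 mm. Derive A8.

A3: ⌊594/2⌋ × 420 = 297 × 420 mm
A4: ⌊420/2⌋ × 297 = 210 × 297 mm
A5: ⌊297/2⌋ × 210 = 148 × 210 mm
A6: ⌊210/2⌋ × 148 = 105 × 148 mm
A7: ⌊148/2⌋ × 105 = 74 × 105 mm
A8: ⌊105/2⌋ × 74 = 52 × 74 mm

52 × 74 mm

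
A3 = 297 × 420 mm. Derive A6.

A4: ⌊420/2⌋ × 297 = 210 × 297 mm
A5: ⌊297/2⌋ × 210 = 148 × 210 mm
A6: ⌊210/2⌋ × 148 = 105 × 148 mm

105 × 148 mm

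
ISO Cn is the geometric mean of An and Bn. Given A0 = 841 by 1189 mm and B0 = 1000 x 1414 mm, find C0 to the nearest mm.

Short side: √(841 · 1000) = √841000 ≈ 917.1 → 917 mm
Long side: √(1189 · 1414) = √1681246 ≈ 1296.6 → 1297 mm

917 × 1297 mm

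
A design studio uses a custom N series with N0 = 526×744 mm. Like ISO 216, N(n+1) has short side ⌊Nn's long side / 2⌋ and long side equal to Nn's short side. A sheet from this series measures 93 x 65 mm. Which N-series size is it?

N6

N0: 526 × 744 mm
N1: 372 × 526 mm
N2: 263 × 372 mm
N3: 186 × 263 mm
N4: 131 × 186 mm
N5: 93 × 131 mm
N6: 65 × 93 mm
N7: 46 × 65 mm
→ matches N6.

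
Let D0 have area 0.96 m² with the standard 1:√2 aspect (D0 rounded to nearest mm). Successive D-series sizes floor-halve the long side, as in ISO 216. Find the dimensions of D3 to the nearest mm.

Let D0's short side be w mm. w · w√2 = 0.96 m² = 960,000 mm², so w ≈ 823.9 mm and w√2 ≈ 1165.2 mm → D0 = 824 × 1165 mm.
D1: ⌊1165/2⌋ × 824 = 582 × 824 mm
D2: ⌊824/2⌋ × 582 = 412 × 582 mm
D3: ⌊582/2⌋ × 412 = 291 × 412 mm

291 × 412 mm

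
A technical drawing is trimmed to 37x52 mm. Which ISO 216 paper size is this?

A9 (37 × 52 mm)

Aspect ratio 52/37 ≈ 1.405 — close to the ISO √2 ≈ 1.414.
In the A-series (A0 area = 1 m²): A9 = 37 × 52 mm.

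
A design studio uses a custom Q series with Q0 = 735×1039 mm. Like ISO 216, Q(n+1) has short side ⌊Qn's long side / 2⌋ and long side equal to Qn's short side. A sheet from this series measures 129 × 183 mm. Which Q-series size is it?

Q5

Q0: 735 × 1039 mm
Q1: 519 × 735 mm
Q2: 367 × 519 mm
Q3: 259 × 367 mm
Q4: 183 × 259 mm
Q5: 129 × 183 mm
Q6: 91 × 129 mm
→ matches Q5.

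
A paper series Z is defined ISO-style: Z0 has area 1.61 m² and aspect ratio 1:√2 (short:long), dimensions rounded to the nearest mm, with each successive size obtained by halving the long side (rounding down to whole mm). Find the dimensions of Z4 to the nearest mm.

266 × 377 mm

Let Z0's short side be w mm. w · w√2 = 1.61 m² = 1,610,000 mm², so w ≈ 1067.0 mm and w√2 ≈ 1508.9 mm → Z0 = 1067 × 1509 mm.
Z1: ⌊1509/2⌋ × 1067 = 754 × 1067 mm
Z2: ⌊1067/2⌋ × 754 = 533 × 754 mm
Z3: ⌊754/2⌋ × 533 = 377 × 533 mm
Z4: ⌊533/2⌋ × 377 = 266 × 377 mm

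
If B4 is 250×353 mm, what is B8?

B5: ⌊353/2⌋ × 250 = 176 × 250 mm
B6: ⌊250/2⌋ × 176 = 125 × 176 mm
B7: ⌊176/2⌋ × 125 = 88 × 125 mm
B8: ⌊125/2⌋ × 88 = 62 × 88 mm

62 × 88 mm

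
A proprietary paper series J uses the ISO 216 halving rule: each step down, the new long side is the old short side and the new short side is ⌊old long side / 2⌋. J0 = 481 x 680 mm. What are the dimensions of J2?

240 × 340 mm

J1: ⌊680/2⌋ × 481 = 340 × 481 mm
J2: ⌊481/2⌋ × 340 = 240 × 340 mm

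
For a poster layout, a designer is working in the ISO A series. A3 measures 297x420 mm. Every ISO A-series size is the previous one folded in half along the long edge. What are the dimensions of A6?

A4: ⌊420/2⌋ × 297 = 210 × 297 mm
A5: ⌊297/2⌋ × 210 = 148 × 210 mm
A6: ⌊210/2⌋ × 148 = 105 × 148 mm

105 × 148 mm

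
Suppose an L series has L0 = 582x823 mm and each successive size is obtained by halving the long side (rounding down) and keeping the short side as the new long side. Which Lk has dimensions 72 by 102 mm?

L6

L0: 582 × 823 mm
L1: 411 × 582 mm
L2: 291 × 411 mm
L3: 205 × 291 mm
L4: 145 × 205 mm
L5: 102 × 145 mm
L6: 72 × 102 mm
L7: 51 × 72 mm
→ matches L6.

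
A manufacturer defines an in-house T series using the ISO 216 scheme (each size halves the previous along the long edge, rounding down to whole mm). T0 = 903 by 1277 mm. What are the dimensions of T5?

159 × 225 mm

T1: ⌊1277/2⌋ × 903 = 638 × 903 mm
T2: ⌊903/2⌋ × 638 = 451 × 638 mm
T3: ⌊638/2⌋ × 451 = 319 × 451 mm
T4: ⌊451/2⌋ × 319 = 225 × 319 mm
T5: ⌊319/2⌋ × 225 = 159 × 225 mm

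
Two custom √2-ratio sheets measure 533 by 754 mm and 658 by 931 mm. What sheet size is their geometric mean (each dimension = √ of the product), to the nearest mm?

592 × 838 mm

Short side: √(533 · 658) = √350714 ≈ 592.2 → 592 mm
Long side: √(754 · 931) = √701974 ≈ 837.8 → 838 mm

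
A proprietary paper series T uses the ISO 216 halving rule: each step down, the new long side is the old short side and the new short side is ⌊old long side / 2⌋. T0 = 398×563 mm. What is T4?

99 × 140 mm

T1: ⌊563/2⌋ × 398 = 281 × 398 mm
T2: ⌊398/2⌋ × 281 = 199 × 281 mm
T3: ⌊281/2⌋ × 199 = 140 × 199 mm
T4: ⌊199/2⌋ × 140 = 99 × 140 mm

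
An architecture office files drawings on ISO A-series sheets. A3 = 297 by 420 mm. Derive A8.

A4: ⌊420/2⌋ × 297 = 210 × 297 mm
A5: ⌊297/2⌋ × 210 = 148 × 210 mm
A6: ⌊210/2⌋ × 148 = 105 × 148 mm
A7: ⌊148/2⌋ × 105 = 74 × 105 mm
A8: ⌊105/2⌋ × 74 = 52 × 74 mm

52 × 74 mm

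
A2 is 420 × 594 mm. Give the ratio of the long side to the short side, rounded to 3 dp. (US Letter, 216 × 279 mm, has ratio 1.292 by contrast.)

594 / 420 = 1.414
Matches √2 ≈ 1.414 — the ISO 216 defining ratio.

1.414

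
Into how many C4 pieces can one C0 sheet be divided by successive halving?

C0 = 917 × 1297 mm; C4 = 229 × 324 mm.
Each halving step doubles the count; 4 steps from C0 to C4.
2^4 = 16.

16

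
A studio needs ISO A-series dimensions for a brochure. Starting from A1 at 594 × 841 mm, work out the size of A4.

A2: ⌊841/2⌋ × 594 = 420 × 594 mm
A3: ⌊594/2⌋ × 420 = 297 × 420 mm
A4: ⌊420/2⌋ × 297 = 210 × 297 mm

210 × 297 mm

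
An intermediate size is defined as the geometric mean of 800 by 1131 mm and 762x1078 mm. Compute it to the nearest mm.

Short side: √(800 · 762) = √609600 ≈ 780.8 → 781 mm
Long side: √(1131 · 1078) = √1219218 ≈ 1104.2 → 1104 mm

781 × 1104 mm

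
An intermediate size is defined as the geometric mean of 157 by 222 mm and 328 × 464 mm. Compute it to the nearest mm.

227 × 321 mm

Short side: √(157 · 328) = √51496 ≈ 226.9 → 227 mm
Long side: √(222 · 464) = √103008 ≈ 320.9 → 321 mm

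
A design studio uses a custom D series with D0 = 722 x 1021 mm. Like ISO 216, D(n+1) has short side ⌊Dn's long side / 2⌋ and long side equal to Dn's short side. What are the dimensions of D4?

D1: ⌊1021/2⌋ × 722 = 510 × 722 mm
D2: ⌊722/2⌋ × 510 = 361 × 510 mm
D3: ⌊510/2⌋ × 361 = 255 × 361 mm
D4: ⌊361/2⌋ × 255 = 180 × 255 mm

180 × 255 mm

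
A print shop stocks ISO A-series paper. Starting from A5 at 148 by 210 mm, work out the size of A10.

26 × 37 mm

A6: ⌊210/2⌋ × 148 = 105 × 148 mm
A7: ⌊148/2⌋ × 105 = 74 × 105 mm
A8: ⌊105/2⌋ × 74 = 52 × 74 mm
A9: ⌊74/2⌋ × 52 = 37 × 52 mm
A10: ⌊52/2⌋ × 37 = 26 × 37 mm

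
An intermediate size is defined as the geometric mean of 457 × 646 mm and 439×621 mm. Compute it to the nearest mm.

448 × 633 mm

Short side: √(457 · 439) = √200623 ≈ 447.9 → 448 mm
Long side: √(646 · 621) = √401166 ≈ 633.4 → 633 mm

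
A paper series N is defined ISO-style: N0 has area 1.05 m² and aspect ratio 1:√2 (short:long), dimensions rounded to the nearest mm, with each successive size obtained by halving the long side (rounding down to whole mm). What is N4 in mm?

Let N0's short side be w mm. w · w√2 = 1.05 m² = 1,050,000 mm², so w ≈ 861.7 mm and w√2 ≈ 1218.6 mm → N0 = 862 × 1219 mm.
N1: ⌊1219/2⌋ × 862 = 609 × 862 mm
N2: ⌊862/2⌋ × 609 = 431 × 609 mm
N3: ⌊609/2⌋ × 431 = 304 × 431 mm
N4: ⌊431/2⌋ × 304 = 215 × 304 mm

215 × 304 mm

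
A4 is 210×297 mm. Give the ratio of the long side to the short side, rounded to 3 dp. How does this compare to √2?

297 / 210 = 1.414
Matches √2 ≈ 1.414 — the ISO 216 defining ratio.

1.414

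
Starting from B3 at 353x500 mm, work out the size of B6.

125 × 176 mm

B4: ⌊500/2⌋ × 353 = 250 × 353 mm
B5: ⌊353/2⌋ × 250 = 176 × 250 mm
B6: ⌊250/2⌋ × 176 = 125 × 176 mm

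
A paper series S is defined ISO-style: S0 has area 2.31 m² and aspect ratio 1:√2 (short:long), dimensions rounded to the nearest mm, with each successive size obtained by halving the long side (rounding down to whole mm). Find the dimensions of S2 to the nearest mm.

639 × 903 mm

Let S0's short side be w mm. w · w√2 = 2.31 m² = 2,310,000 mm², so w ≈ 1278.1 mm and w√2 ≈ 1807.4 mm → S0 = 1278 × 1807 mm.
S1: ⌊1807/2⌋ × 1278 = 903 × 1278 mm
S2: ⌊1278/2⌋ × 903 = 639 × 903 mm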